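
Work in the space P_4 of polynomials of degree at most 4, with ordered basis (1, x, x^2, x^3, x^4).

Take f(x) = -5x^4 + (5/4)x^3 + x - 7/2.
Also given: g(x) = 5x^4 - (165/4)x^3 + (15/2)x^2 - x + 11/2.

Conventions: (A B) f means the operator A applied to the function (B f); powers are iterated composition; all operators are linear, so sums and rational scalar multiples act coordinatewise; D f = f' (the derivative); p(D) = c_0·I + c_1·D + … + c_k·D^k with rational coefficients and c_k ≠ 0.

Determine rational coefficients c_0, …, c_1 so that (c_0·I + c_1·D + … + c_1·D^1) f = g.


p(D) = -I + 2·D, i.e. c_0 = -1, c_1 = 2

D^0 f = -5x^4 + (5/4)x^3 + x - 7/2
D^1 f = -20x^3 + (15/4)x^2 + 1
matching coefficients of g against c_0 f + c_1 Df + … from the top degree down determines the c_i
solution: c_0 = -1, c_1 = 2


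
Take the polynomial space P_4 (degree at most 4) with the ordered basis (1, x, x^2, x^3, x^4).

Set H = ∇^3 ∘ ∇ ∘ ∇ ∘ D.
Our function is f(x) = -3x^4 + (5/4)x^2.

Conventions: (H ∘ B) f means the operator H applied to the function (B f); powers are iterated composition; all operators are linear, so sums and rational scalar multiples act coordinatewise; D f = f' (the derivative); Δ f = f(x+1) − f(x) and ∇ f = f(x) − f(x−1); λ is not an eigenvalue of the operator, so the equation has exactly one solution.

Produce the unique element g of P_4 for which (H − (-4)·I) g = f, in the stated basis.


the image equals g(x) = -(3/4)x^4 + (5/16)x^2

write g with unknown coordinates in the stated basis and equate coefficients in (H − (-4)·I) g = f
solving from the highest basis element down gives g = -(3/4)x^4 + (5/16)x^2
check: H g = 0
so H g − (-4)·g = -3x^4 + (5/4)x^2 = f ✓


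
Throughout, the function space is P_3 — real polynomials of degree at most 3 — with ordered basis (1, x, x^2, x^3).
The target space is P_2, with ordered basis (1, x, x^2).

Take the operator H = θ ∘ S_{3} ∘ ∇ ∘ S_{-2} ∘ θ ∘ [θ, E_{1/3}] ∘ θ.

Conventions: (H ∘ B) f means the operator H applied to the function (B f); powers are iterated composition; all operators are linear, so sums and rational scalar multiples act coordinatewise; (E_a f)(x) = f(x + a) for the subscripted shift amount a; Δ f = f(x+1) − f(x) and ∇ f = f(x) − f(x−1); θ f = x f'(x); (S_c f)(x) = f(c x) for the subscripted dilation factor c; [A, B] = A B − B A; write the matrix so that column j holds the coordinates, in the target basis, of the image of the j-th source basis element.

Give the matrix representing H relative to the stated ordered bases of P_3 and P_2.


image of 1: 0
image of x: 0
image of x^2: 0
image of x^3: -144x
each image's coordinates form column j of the matrix

the matrix is [[0, 0, 0, 0]; [0, 0, 0, -144]; [0, 0, 0, 0]] (rows listed top to bottom)


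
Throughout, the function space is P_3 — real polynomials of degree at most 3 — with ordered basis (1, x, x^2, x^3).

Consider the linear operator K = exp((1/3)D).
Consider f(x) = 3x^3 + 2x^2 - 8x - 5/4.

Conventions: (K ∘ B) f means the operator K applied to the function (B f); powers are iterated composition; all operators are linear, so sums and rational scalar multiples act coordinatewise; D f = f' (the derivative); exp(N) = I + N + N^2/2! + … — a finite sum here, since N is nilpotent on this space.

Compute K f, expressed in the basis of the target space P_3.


order-1 term: 3x^2 + (4/3)x - 8/3
order-2 term: x + 2/9
order-3 term: 1/9
the series for exp((1/3)D) f terminates at order 3
exp((1/3)D) f = 3x^3 + 5x^2 - (17/3)x - 43/12

the image equals g(x) = 3x^3 + 5x^2 - (17/3)x - 43/12


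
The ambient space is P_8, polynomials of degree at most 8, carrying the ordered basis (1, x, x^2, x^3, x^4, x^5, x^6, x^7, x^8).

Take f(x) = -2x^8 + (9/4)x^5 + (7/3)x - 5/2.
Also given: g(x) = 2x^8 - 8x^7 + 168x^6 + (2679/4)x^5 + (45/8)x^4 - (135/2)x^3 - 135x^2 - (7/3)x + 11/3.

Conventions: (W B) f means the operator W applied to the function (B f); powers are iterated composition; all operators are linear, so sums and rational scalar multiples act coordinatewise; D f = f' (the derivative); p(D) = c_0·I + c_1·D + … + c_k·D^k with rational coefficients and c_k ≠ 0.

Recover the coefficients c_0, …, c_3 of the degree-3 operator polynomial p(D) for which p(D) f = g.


c_0 = -1, c_1 = 1/2, c_2 = -3/2, c_3 = -1

D^0 f = -2x^8 + (9/4)x^5 + (7/3)x - 5/2
D^1 f = -16x^7 + (45/4)x^4 + 7/3
D^2 f = -112x^6 + 45x^3
D^3 f = -672x^5 + 135x^2
matching coefficients of g against c_0 f + c_1 Df + … from the top degree down determines the c_i
solution: c_0 = -1, c_1 = 1/2, c_2 = -3/2, c_3 = -1


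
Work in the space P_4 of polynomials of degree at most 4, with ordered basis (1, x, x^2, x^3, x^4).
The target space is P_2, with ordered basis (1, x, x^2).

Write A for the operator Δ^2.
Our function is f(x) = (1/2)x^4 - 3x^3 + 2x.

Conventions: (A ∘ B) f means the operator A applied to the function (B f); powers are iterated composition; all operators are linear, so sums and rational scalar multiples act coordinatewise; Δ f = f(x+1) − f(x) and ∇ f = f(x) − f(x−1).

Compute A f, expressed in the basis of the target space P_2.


the result is g(x) = 6x^2 - 6x - 11

Δ f = 2x^3 - 6x^2 - 7x - 1/2
Δ Δ f = 6x^2 - 6x - 11


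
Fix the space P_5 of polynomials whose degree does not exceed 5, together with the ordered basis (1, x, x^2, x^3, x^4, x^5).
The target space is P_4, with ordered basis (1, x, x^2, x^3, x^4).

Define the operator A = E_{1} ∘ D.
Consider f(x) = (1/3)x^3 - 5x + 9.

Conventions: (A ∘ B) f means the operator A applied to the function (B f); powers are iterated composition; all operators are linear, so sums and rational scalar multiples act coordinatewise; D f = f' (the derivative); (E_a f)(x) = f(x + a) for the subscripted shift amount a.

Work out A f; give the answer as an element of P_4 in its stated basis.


the image equals g(x) = x^2 + 2x - 4

D f = x^2 - 5
E_{1} D f = x^2 + 2x - 4


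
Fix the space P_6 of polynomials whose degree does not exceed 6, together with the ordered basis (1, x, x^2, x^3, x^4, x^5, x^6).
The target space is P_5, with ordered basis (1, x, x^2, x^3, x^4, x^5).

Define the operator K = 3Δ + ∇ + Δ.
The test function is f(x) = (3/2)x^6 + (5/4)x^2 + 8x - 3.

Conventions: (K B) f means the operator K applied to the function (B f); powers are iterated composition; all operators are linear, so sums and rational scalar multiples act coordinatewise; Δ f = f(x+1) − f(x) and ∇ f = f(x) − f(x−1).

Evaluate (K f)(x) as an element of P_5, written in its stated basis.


the result is g(x) = 45x^5 + (135/2)x^4 + 150x^3 + (135/2)x^2 + (115/2)x + 193/4

Δ f = 9x^5 + (45/2)x^4 + 30x^3 + (45/2)x^2 + (23/2)x + 43/4
(3Δ) f = 27x^5 + (135/2)x^4 + 90x^3 + (135/2)x^2 + (69/2)x + 129/4
∇ f = 9x^5 - (45/2)x^4 + 30x^3 - (45/2)x^2 + (23/2)x + 21/4
Δ f = 9x^5 + (45/2)x^4 + 30x^3 + (45/2)x^2 + (23/2)x + 43/4
(3Δ + ∇ + Δ) f = 45x^5 + (135/2)x^4 + 150x^3 + (135/2)x^2 + (115/2)x + 193/4


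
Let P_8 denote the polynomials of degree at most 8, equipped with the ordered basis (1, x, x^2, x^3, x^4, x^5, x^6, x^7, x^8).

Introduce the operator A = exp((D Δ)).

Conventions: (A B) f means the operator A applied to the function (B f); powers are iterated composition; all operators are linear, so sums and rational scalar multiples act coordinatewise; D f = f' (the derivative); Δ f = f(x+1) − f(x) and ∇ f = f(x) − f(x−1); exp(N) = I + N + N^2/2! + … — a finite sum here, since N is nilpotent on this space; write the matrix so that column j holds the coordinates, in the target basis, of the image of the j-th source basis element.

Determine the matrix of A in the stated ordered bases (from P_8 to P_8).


the matrix is [[1, 0, 2, 3, 16, 65, 336, 1897, 11824]; [0, 1, 0, 6, 12, 80, 390, 2352, 15176]; [0, 0, 1, 0, 12, 30, 240, 1365, 9408]; [0, 0, 0, 1, 0, 20, 60, 560, 3640]; [0, 0, 0, 0, 1, 0, 30, 105, 1120]; [0, 0, 0, 0, 0, 1, 0, 42, 168]; [0, 0, 0, 0, 0, 0, 1, 0, 56]; [0, 0, 0, 0, 0, 0, 0, 1, 0]; [0, 0, 0, 0, 0, 0, 0, 0, 1]] (rows listed top to bottom)

image of 1: 1
image of x: x
image of x^2: x^2 + 2
image of x^3: x^3 + 6x + 3
image of x^4: x^4 + 12x^2 + 12x + 16
image of x^5: x^5 + 20x^3 + 30x^2 + 80x + 65
image of x^6: x^6 + 30x^4 + 60x^3 + 240x^2 + 390x + 336
image of x^7: x^7 + 42x^5 + 105x^4 + 560x^3 + 1365x^2 + 2352x + 1897
image of x^8: x^8 + 56x^6 + 168x^5 + 1120x^4 + 3640x^3 + 9408x^2 + 15176x + 11824
each image's coordinates form column j of the matrix


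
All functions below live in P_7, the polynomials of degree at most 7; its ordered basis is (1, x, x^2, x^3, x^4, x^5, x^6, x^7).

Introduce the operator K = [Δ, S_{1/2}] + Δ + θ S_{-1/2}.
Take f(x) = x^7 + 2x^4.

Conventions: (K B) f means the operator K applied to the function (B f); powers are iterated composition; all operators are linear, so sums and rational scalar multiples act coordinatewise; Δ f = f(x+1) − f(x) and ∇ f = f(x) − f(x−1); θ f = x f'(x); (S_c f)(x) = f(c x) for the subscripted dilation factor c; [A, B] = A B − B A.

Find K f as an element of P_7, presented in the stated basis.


S_{1/2} f = (1/128)x^7 + (1/8)x^4
Δ S_{1/2} f = (7/128)x^6 + (21/128)x^5 + (35/128)x^4 + (99/128)x^3 + (117/128)x^2 + (71/128)x + 17/128
Δ f = 7x^6 + 21x^5 + 35x^4 + 43x^3 + 33x^2 + 15x + 3
S_{1/2} Δ f = (7/64)x^6 + (21/32)x^5 + (35/16)x^4 + (43/8)x^3 + (33/4)x^2 + (15/2)x + 3
[Δ, S_{1/2}] f = -(7/128)x^6 - (63/128)x^5 - (245/128)x^4 - (589/128)x^3 - (939/128)x^2 - (889/128)x - 367/128
Δ f = 7x^6 + 21x^5 + 35x^4 + 43x^3 + 33x^2 + 15x + 3
S_{-1/2} f = -(1/128)x^7 + (1/8)x^4
θ S_{-1/2} f = -(7/128)x^7 + (1/2)x^4
([Δ, S_{1/2}] + Δ + θ S_{-1/2}) f = -(7/128)x^7 + (889/128)x^6 + (2625/128)x^5 + (4299/128)x^4 + (4915/128)x^3 + (3285/128)x^2 + (1031/128)x + 17/128

the result is g(x) = -(7/128)x^7 + (889/128)x^6 + (2625/128)x^5 + (4299/128)x^4 + (4915/128)x^3 + (3285/128)x^2 + (1031/128)x + 17/128


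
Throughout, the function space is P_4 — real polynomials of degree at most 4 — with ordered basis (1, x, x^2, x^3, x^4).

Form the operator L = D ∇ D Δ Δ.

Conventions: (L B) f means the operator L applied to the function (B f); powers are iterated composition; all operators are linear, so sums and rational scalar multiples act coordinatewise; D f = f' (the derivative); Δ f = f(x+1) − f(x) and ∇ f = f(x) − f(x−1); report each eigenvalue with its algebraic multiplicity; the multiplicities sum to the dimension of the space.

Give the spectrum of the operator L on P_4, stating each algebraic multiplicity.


λ = 0 (multiplicity 5)

image of 1: 0
image of x: 0
image of x^2: 0
image of x^3: 0
image of x^4: 0
the matrix is upper triangular; its diagonal is (0, 0, 0, 0, 0)
for a triangular matrix the eigenvalues are the diagonal entries, with algebraic multiplicity their repetition count


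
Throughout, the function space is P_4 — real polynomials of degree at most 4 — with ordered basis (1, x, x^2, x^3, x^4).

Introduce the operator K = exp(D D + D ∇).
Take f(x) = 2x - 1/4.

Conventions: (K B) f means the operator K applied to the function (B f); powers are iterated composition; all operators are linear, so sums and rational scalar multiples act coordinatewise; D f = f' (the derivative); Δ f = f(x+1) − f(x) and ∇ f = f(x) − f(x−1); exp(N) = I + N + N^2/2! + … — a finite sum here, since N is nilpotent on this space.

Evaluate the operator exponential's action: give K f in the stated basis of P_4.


the image equals g(x) = 2x - 1/4

the series for exp(D D + D ∇) f terminates at order 0
exp(D D + D ∇) f = 2x - 1/4


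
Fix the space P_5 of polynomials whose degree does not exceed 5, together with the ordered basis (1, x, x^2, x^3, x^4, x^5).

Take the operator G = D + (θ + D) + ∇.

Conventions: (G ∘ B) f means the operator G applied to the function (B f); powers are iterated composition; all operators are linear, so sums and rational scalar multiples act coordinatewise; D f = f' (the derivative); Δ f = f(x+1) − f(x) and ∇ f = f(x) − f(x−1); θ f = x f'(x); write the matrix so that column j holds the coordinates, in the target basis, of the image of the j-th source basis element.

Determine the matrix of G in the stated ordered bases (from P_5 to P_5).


image of 1: 0
image of x: x + 3
image of x^2: 2x^2 + 6x - 1
image of x^3: 3x^3 + 9x^2 - 3x + 1
image of x^4: 4x^4 + 12x^3 - 6x^2 + 4x - 1
image of x^5: 5x^5 + 15x^4 - 10x^3 + 10x^2 - 5x + 1
each image's coordinates form column j of the matrix

the matrix is [[0, 3, -1, 1, -1, 1]; [0, 1, 6, -3, 4, -5]; [0, 0, 2, 9, -6, 10]; [0, 0, 0, 3, 12, -10]; [0, 0, 0, 0, 4, 15]; [0, 0, 0, 0, 0, 5]] (rows listed top to bottom)


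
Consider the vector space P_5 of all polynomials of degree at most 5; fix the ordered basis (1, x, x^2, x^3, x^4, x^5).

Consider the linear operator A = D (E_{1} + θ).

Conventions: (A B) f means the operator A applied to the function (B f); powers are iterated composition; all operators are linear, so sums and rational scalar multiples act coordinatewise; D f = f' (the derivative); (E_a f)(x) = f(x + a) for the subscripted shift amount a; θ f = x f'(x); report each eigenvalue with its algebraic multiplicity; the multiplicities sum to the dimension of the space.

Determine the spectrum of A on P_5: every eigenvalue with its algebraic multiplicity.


image of 1: 0
image of x: 2
image of x^2: 6x + 2
image of x^3: 12x^2 + 6x + 3
image of x^4: 20x^3 + 12x^2 + 12x + 4
image of x^5: 30x^4 + 20x^3 + 30x^2 + 20x + 5
the matrix is upper triangular; its diagonal is (0, 0, 0, 0, 0, 0)
for a triangular matrix the eigenvalues are the diagonal entries, with algebraic multiplicity their repetition count

λ = 0 (multiplicity 6)


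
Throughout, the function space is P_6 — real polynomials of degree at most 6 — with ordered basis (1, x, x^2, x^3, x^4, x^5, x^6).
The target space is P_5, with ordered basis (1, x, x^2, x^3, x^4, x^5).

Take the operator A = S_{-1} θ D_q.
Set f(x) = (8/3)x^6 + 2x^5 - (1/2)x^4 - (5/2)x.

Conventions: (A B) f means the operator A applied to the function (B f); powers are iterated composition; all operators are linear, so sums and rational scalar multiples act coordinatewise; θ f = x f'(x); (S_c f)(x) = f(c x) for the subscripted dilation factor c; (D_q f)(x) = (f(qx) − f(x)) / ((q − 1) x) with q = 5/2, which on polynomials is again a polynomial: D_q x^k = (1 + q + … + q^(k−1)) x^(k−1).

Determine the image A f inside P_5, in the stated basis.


the image equals g(x) = -(8645/4)x^5 + (1031/2)x^4 + (609/16)x^3

D_q f = (1729/4)x^5 + (1031/8)x^4 - (203/16)x^3 - 5/2
θ D_q f = (8645/4)x^5 + (1031/2)x^4 - (609/16)x^3
S_{-1} (θ D_q) f = -(8645/4)x^5 + (1031/2)x^4 + (609/16)x^3


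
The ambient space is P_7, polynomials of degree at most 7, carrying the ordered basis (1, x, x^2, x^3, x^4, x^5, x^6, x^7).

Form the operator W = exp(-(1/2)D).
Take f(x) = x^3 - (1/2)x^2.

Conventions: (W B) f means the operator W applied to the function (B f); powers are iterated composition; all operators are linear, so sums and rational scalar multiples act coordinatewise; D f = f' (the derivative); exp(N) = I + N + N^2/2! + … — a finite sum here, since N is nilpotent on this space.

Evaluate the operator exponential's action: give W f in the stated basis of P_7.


g(x) = x^3 - 2x^2 + (5/4)x - 1/4

order-1 term: -(3/2)x^2 + (1/2)x
order-2 term: (3/4)x - 1/8
order-3 term: -1/8
the series for exp(-(1/2)D) f terminates at order 3
exp(-(1/2)D) f = x^3 - 2x^2 + (5/4)x - 1/4


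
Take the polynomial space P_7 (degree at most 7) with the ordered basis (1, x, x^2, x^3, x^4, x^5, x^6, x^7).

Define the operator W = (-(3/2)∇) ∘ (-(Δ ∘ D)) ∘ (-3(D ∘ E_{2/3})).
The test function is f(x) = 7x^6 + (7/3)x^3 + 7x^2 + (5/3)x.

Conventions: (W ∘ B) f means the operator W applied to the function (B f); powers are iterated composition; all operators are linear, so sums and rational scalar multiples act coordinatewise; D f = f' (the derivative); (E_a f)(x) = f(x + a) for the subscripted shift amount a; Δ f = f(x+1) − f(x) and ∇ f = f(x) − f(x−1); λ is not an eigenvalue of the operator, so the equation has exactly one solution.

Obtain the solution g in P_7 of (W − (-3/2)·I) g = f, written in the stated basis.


g(x) = (14/3)x^6 + (14/9)x^3 + (15134/3)x^2 + (60490/9)x + 3080

write g with unknown coordinates in the stated basis and equate coefficients in (W − (-3/2)·I) g = f
solving from the highest basis element down gives g = (14/3)x^6 + (14/9)x^3 + (15134/3)x^2 + (60490/9)x + 3080
check: W g = -7560x^2 - 10080x - 4620
so W g − (-3/2)·g = 7x^6 + (7/3)x^3 + 7x^2 + (5/3)x = f ✓


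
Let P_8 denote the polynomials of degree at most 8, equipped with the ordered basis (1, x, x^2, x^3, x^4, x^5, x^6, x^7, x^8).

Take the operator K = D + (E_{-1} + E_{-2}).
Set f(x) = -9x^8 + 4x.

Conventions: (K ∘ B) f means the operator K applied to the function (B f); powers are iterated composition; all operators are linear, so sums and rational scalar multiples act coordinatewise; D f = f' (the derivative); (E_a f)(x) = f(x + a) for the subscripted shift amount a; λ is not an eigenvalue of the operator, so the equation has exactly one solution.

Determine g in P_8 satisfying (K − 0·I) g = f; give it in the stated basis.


write g with unknown coordinates in the stated basis and equate coefficients in (K − 0·I) g = f
solving from the highest basis element down gives g = -(9/2)x^8 - 36x^7 + 63x^6 + 1134x^5 + 315x^4 - 14868x^3 - (29421/2)x^2 + 51671x + 67567/2
check: K g = -9x^8 + 4x
so K g − 0·g = -9x^8 + 4x = f ✓

the image equals g(x) = -(9/2)x^8 - 36x^7 + 63x^6 + 1134x^5 + 315x^4 - 14868x^3 - (29421/2)x^2 + 51671x + 67567/2


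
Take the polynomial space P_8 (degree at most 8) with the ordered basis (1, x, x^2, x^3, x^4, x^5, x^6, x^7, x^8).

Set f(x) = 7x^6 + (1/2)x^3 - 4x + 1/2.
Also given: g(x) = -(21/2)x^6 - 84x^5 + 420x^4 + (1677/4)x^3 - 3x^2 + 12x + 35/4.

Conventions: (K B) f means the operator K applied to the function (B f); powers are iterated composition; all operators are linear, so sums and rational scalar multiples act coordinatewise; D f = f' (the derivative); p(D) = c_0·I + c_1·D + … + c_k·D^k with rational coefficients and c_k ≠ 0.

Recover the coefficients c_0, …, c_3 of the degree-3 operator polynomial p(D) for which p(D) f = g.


c_0 = -3/2, c_1 = -2, c_2 = 2, c_3 = 1/2

D^0 f = 7x^6 + (1/2)x^3 - 4x + 1/2
D^1 f = 42x^5 + (3/2)x^2 - 4
D^2 f = 210x^4 + 3x
D^3 f = 840x^3 + 3
matching coefficients of g against c_0 f + c_1 Df + … from the top degree down determines the c_i
solution: c_0 = -3/2, c_1 = -2, c_2 = 2, c_3 = 1/2


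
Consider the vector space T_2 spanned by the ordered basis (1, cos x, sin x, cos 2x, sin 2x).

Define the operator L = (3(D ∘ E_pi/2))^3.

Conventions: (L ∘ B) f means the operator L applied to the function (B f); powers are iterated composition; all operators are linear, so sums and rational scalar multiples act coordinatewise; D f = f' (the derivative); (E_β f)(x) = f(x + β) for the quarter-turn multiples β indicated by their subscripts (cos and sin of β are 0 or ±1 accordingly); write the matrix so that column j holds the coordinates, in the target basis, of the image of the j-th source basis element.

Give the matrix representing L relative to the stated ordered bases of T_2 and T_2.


image of 1: 0
image of cos x: -27cos x
image of sin x: -27sin x
image of cos 2x: -216sin 2x
image of sin 2x: 216cos 2x
each image's coordinates form column j of the matrix

the matrix is [[0, 0, 0, 0, 0]; [0, -27, 0, 0, 0]; [0, 0, -27, 0, 0]; [0, 0, 0, 0, 216]; [0, 0, 0, -216, 0]] (rows listed top to bottom)


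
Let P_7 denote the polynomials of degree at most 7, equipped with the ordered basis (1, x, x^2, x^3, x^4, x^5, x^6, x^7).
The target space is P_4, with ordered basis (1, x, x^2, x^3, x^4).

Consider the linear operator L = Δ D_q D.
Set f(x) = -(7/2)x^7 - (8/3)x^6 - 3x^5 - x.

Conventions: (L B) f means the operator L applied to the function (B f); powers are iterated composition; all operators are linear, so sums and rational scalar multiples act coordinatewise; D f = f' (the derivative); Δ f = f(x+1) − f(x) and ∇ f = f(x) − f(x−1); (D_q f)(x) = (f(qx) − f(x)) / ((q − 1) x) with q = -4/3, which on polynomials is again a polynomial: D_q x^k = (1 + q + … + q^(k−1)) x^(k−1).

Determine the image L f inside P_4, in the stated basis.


the image equals g(x) = (117845/486)x^4 + (83093/243)x^3 + (75842/243)x^2 + (68591/486)x + 12943/486

D f = -(49/2)x^6 - 16x^5 - 15x^4 - 1
D_q D f = (23569/486)x^5 - (2896/81)x^4 + (125/9)x^3
Δ D_q D f = (117845/486)x^4 + (83093/243)x^3 + (75842/243)x^2 + (68591/486)x + 12943/486


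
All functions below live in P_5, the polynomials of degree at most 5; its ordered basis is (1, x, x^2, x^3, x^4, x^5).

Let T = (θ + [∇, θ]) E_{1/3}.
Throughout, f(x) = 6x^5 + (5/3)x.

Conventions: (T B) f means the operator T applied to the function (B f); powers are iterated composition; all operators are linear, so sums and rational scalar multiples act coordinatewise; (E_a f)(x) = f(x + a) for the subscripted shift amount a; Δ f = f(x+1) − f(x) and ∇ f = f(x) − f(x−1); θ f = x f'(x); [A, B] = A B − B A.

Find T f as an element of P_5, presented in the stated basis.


the result is g(x) = 30x^5 + 70x^4 - 60x^3 + (760/9)x^2 - (905/27)x + 205/27

E_{1/3} f = 6x^5 + 10x^4 + (20/3)x^3 + (20/9)x^2 + (55/27)x + 47/81
θ E_{1/3} f = 30x^5 + 40x^4 + 20x^3 + (40/9)x^2 + (55/27)x
θ E_{1/3} f = 30x^5 + 40x^4 + 20x^3 + (40/9)x^2 + (55/27)x
∇ θ E_{1/3} f = 150x^4 - 140x^3 + 120x^2 - (370/9)x + 205/27
∇ E_{1/3} f = 30x^4 - 20x^3 + 20x^2 - (50/9)x + 67/27
θ ∇ E_{1/3} f = 120x^4 - 60x^3 + 40x^2 - (50/9)x
[∇, θ] E_{1/3} f = 30x^4 - 80x^3 + 80x^2 - (320/9)x + 205/27
(θ + [∇, θ]) E_{1/3} f = 30x^5 + 70x^4 - 60x^3 + (760/9)x^2 - (905/27)x + 205/27


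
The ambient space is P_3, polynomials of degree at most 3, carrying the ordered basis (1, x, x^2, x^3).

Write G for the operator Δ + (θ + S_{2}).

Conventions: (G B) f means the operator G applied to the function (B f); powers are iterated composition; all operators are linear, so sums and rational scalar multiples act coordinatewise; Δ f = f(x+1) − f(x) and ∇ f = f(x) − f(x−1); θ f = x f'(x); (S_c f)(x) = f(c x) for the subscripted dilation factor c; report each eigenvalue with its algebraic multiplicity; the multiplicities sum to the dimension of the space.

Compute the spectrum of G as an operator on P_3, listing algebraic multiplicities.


image of 1: 1
image of x: 3x + 1
image of x^2: 6x^2 + 2x + 1
image of x^3: 11x^3 + 3x^2 + 3x + 1
the matrix is upper triangular; its diagonal is (1, 3, 6, 11)
for a triangular matrix the eigenvalues are the diagonal entries, with algebraic multiplicity their repetition count

λ = 1 (multiplicity 1), λ = 3 (multiplicity 1), λ = 6 (multiplicity 1), λ = 11 (multiplicity 1)


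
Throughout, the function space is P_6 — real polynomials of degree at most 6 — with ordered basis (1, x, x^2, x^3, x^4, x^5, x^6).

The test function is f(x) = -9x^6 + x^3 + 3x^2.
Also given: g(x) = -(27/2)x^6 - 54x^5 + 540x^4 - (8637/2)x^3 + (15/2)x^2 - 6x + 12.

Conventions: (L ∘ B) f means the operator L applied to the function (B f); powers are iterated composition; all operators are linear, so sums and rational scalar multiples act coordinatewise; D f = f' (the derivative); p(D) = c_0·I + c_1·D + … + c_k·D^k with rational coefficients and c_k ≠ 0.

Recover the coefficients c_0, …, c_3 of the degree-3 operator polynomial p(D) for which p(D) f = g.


c_0 = 3/2, c_1 = 1, c_2 = -2, c_3 = 4

D^0 f = -9x^6 + x^3 + 3x^2
D^1 f = -54x^5 + 3x^2 + 6x
D^2 f = -270x^4 + 6x + 6
D^3 f = -1080x^3 + 6
matching coefficients of g against c_0 f + c_1 Df + … from the top degree down determines the c_i
solution: c_0 = 3/2, c_1 = 1, c_2 = -2, c_3 = 4


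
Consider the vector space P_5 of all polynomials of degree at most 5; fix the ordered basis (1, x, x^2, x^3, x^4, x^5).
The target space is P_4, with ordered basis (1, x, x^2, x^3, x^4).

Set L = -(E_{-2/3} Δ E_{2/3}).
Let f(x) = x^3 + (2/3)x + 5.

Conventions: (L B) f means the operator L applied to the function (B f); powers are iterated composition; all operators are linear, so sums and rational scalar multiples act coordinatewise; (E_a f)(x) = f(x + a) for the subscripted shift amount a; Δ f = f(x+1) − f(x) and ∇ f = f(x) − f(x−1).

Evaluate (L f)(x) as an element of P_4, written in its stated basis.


E_{2/3} f = x^3 + 2x^2 + 2x + 155/27
Δ E_{2/3} f = 3x^2 + 7x + 5
E_{-2/3} Δ E_{2/3} f = 3x^2 + 3x + 5/3
(-(E_{-2/3} Δ E_{2/3})) f = -3x^2 - 3x - 5/3

the result is g(x) = -3x^2 - 3x - 5/3


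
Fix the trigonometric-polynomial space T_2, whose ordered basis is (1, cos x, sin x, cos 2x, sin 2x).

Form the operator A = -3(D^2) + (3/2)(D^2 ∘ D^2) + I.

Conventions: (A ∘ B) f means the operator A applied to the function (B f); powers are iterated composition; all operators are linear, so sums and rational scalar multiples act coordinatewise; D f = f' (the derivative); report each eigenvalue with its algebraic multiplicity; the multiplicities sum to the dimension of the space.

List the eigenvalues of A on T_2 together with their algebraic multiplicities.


image of 1: 1
image of cos x: (11/2)cos x
image of sin x: (11/2)sin x
image of cos 2x: 37cos 2x
image of sin 2x: 37sin 2x
the matrix is diagonal; its diagonal is (1, 11/2, 11/2, 37, 37)
for a triangular matrix the eigenvalues are the diagonal entries, with algebraic multiplicity their repetition count

λ = 1 (multiplicity 1), λ = 11/2 (multiplicity 2), λ = 37 (multiplicity 2)


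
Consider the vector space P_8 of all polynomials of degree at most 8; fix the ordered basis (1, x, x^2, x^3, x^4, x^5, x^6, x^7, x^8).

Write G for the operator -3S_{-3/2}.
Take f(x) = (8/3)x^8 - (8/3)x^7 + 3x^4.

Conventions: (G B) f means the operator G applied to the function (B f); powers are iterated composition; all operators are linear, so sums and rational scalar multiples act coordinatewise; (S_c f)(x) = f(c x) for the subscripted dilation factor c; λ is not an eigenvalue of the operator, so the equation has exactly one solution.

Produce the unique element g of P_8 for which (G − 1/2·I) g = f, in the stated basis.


g(x) = -(2048/59433)x^8 - (1024/19491)x^7 - (48/251)x^4

write g with unknown coordinates in the stated basis and equate coefficients in (G − 1/2·I) g = f
solving from the highest basis element down gives g = -(2048/59433)x^8 - (1024/19491)x^7 - (48/251)x^4
check: G g = (52488/19811)x^8 - (17496/6497)x^7 + (729/251)x^4
so G g − 1/2·g = (8/3)x^8 - (8/3)x^7 + 3x^4 = f ✓


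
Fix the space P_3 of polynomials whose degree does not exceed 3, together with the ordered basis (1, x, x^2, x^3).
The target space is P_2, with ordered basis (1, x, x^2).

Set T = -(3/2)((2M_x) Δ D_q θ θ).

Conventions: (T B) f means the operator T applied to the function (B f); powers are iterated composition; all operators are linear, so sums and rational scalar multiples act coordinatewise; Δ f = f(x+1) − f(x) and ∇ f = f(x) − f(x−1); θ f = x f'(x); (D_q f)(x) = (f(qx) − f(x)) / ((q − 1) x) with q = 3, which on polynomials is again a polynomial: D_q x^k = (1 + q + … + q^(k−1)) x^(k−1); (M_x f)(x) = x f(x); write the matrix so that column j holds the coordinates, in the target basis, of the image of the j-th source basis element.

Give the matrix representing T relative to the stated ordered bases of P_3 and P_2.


image of 1: 0
image of x: 0
image of x^2: -48x
image of x^3: -702x^2 - 351x
each image's coordinates form column j of the matrix

the matrix is [[0, 0, 0, 0]; [0, 0, -48, -351]; [0, 0, 0, -702]] (rows listed top to bottom)


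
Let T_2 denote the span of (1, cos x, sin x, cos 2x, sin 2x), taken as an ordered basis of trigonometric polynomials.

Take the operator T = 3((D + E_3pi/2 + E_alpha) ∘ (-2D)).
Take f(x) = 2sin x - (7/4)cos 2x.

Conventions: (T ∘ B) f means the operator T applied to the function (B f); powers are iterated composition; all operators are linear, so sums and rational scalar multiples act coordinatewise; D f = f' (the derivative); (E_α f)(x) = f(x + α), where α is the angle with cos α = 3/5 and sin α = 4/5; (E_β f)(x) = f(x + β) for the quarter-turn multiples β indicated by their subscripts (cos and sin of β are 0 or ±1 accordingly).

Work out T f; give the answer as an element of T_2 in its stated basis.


D f = 2cos x + (7/2)sin 2x
(-2D) f = -4cos x - 7sin 2x
D (-2D) f = 4sin x - 14cos 2x
E_3pi/2 (-2D) f = -4sin x + 7sin 2x
E_alpha (-2D) f = -(12/5)cos x + (16/5)sin x - (168/25)cos 2x + (49/25)sin 2x
(D + E_3pi/2 + E_alpha) (-2D) f = -(12/5)cos x + (16/5)sin x - (518/25)cos 2x + (224/25)sin 2x
(3((D + E_3pi/2 + E_alpha) ∘ (-2D))) f = -(36/5)cos x + (48/5)sin x - (1554/25)cos 2x + (672/25)sin 2x

the result is g(x) = -(36/5)cos x + (48/5)sin x - (1554/25)cos 2x + (672/25)sin 2x


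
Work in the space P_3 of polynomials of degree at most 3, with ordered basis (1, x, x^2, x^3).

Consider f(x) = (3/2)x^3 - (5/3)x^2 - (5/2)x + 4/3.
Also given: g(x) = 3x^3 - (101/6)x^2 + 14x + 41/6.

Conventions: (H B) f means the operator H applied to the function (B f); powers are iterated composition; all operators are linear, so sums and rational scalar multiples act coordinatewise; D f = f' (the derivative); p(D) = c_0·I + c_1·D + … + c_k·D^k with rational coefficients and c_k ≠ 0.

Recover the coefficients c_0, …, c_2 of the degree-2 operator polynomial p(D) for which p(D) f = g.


D^0 f = (3/2)x^3 - (5/3)x^2 - (5/2)x + 4/3
D^1 f = (9/2)x^2 - (10/3)x - 5/2
D^2 f = 9x - 10/3
matching coefficients of g against c_0 f + c_1 Df + … from the top degree down determines the c_i
solution: c_0 = 2, c_1 = -3, c_2 = 1

p(D) = 2·I − 3·D + D^2, i.e. c_0 = 2, c_1 = -3, c_2 = 1


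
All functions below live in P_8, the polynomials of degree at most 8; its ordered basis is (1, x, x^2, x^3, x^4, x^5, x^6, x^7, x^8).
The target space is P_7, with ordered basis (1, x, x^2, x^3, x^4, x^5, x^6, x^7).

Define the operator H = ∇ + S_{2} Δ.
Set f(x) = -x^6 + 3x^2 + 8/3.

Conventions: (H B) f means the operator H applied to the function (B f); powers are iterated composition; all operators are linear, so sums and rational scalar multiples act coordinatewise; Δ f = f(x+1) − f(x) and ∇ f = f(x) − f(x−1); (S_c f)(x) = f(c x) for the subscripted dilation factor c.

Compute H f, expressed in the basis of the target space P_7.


∇ f = -6x^5 + 15x^4 - 20x^3 + 15x^2 - 2
Δ f = -6x^5 - 15x^4 - 20x^3 - 15x^2 + 2
S_{2} Δ f = -192x^5 - 240x^4 - 160x^3 - 60x^2 + 2
(∇ + S_{2} Δ) f = -198x^5 - 225x^4 - 180x^3 - 45x^2

g(x) = -198x^5 - 225x^4 - 180x^3 - 45x^2


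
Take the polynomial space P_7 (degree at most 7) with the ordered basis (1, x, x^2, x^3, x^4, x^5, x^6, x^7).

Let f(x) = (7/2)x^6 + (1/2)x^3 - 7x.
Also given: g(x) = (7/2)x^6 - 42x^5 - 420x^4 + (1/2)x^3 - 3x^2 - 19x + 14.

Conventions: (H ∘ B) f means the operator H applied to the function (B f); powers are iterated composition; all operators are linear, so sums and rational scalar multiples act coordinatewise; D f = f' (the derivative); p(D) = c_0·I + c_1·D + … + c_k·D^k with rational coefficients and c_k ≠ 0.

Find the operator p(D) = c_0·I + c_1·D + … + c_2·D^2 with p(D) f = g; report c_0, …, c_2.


p(D) = I − 2·D − 4·D^2, i.e. c_0 = 1, c_1 = -2, c_2 = -4

D^0 f = (7/2)x^6 + (1/2)x^3 - 7x
D^1 f = 21x^5 + (3/2)x^2 - 7
D^2 f = 105x^4 + 3x
matching coefficients of g against c_0 f + c_1 Df + … from the top degree down determines the c_i
solution: c_0 = 1, c_1 = -2, c_2 = -4


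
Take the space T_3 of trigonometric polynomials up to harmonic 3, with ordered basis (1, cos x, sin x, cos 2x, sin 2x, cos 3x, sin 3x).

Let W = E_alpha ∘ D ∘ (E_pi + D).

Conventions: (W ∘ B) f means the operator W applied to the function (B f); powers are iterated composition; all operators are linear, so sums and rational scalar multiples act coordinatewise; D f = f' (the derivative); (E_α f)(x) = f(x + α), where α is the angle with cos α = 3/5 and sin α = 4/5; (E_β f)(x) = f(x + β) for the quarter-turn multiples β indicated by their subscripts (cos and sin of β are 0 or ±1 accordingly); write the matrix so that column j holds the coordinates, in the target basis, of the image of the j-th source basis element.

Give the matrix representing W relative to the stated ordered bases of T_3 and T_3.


the matrix is [[0, 0, 0, 0, 0, 0, 0]; [0, 1/5, -7/5, 0, 0, 0, 0]; [0, 7/5, 1/5, 0, 0, 0, 0]; [0, 0, 0, -4/5, -22/5, 0, 0]; [0, 0, 0, 22/5, -4/5, 0, 0]; [0, 0, 0, 0, 0, 237/25, -9/25]; [0, 0, 0, 0, 0, 9/25, 237/25]] (rows listed top to bottom)

image of 1: 0
image of cos x: (1/5)cos x + (7/5)sin x
image of sin x: -(7/5)cos x + (1/5)sin x
image of cos 2x: -(4/5)cos 2x + (22/5)sin 2x
image of sin 2x: -(22/5)cos 2x - (4/5)sin 2x
image of cos 3x: (237/25)cos 3x + (9/25)sin 3x
image of sin 3x: -(9/25)cos 3x + (237/25)sin 3x
each image's coordinates form column j of the matrix


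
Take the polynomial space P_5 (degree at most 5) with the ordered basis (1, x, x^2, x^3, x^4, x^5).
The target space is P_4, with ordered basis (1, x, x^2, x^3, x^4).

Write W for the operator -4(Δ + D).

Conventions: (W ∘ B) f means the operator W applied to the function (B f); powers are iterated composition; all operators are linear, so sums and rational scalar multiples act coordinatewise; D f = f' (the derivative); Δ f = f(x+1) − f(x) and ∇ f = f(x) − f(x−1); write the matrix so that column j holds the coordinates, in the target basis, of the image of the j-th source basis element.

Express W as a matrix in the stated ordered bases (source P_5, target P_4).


image of 1: 0
image of x: -8
image of x^2: -16x - 4
image of x^3: -24x^2 - 12x - 4
image of x^4: -32x^3 - 24x^2 - 16x - 4
image of x^5: -40x^4 - 40x^3 - 40x^2 - 20x - 4
each image's coordinates form column j of the matrix

the matrix is [[0, -8, -4, -4, -4, -4]; [0, 0, -16, -12, -16, -20]; [0, 0, 0, -24, -24, -40]; [0, 0, 0, 0, -32, -40]; [0, 0, 0, 0, 0, -40]] (rows listed top to bottom)


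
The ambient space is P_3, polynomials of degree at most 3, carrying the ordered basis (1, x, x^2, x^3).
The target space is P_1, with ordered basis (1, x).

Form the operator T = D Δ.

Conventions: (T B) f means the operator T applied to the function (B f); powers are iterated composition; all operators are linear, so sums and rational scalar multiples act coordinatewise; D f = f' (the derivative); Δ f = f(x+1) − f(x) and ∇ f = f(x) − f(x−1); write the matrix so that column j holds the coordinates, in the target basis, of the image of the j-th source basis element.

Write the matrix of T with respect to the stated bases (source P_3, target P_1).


the matrix is [[0, 0, 2, 3]; [0, 0, 0, 6]] (rows listed top to bottom)

image of 1: 0
image of x: 0
image of x^2: 2
image of x^3: 6x + 3
each image's coordinates form column j of the matrix


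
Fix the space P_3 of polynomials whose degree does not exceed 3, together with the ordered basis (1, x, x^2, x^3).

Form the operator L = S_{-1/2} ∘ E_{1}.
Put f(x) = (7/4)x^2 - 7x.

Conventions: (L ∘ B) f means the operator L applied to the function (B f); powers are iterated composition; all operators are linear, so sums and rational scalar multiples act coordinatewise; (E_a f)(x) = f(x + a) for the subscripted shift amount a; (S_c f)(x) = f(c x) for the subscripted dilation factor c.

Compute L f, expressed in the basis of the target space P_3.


E_{1} f = (7/4)x^2 - (7/2)x - 21/4
S_{-1/2} E_{1} f = (7/16)x^2 + (7/4)x - 21/4

the image equals g(x) = (7/16)x^2 + (7/4)x - 21/4


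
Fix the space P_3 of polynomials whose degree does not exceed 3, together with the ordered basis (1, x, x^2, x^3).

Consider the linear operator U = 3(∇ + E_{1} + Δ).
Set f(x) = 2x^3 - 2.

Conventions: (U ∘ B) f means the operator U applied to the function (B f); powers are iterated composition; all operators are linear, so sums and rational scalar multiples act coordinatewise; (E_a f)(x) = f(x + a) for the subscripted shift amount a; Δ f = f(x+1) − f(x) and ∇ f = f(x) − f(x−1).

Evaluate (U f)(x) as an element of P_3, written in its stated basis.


g(x) = 6x^3 + 54x^2 + 18x + 12

∇ f = 6x^2 - 6x + 2
E_{1} f = 2x^3 + 6x^2 + 6x
Δ f = 6x^2 + 6x + 2
(∇ + E_{1} + Δ) f = 2x^3 + 18x^2 + 6x + 4
(3(∇ + E_{1} + Δ)) f = 6x^3 + 54x^2 + 18x + 12


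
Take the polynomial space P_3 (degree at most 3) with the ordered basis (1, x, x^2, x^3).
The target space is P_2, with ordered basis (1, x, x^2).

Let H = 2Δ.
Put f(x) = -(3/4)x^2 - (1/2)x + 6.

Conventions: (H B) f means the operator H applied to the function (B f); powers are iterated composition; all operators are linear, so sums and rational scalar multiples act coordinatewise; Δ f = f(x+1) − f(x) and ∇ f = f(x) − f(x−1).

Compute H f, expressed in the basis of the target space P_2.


the result is g(x) = -3x - 5/2

Δ f = -(3/2)x - 5/4
(2Δ) f = -3x - 5/2


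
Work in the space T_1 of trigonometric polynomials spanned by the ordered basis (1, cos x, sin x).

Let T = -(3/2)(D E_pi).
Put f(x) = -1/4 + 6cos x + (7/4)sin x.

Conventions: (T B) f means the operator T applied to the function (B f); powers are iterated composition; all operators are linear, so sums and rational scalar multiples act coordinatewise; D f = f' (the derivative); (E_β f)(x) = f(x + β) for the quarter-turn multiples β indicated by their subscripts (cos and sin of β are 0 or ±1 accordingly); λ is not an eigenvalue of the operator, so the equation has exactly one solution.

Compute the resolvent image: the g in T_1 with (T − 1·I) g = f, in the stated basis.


write g with unknown coordinates in the stated basis and equate coefficients in (T − 1·I) g = f
solving from the highest basis element down gives g = 1/4 - (69/26)cos x + (29/13)sin x
check: T g = (87/26)cos x + (207/52)sin x
so T g − 1·g = -1/4 + 6cos x + (7/4)sin x = f ✓

the image equals g(x) = 1/4 - (69/26)cos x + (29/13)sin x


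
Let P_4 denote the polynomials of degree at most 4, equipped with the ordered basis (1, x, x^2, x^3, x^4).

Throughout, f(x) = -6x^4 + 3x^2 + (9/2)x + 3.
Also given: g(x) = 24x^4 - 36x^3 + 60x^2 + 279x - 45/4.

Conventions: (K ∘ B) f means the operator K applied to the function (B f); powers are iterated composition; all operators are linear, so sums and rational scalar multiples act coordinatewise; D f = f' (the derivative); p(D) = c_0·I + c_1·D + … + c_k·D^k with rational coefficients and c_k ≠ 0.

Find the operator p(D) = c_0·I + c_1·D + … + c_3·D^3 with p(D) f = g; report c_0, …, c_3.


c_0 = -4, c_1 = 3/2, c_2 = -1, c_3 = -2

D^0 f = -6x^4 + 3x^2 + (9/2)x + 3
D^1 f = -24x^3 + 6x + 9/2
D^2 f = -72x^2 + 6
D^3 f = -144x
matching coefficients of g against c_0 f + c_1 Df + … from the top degree down determines the c_i
solution: c_0 = -4, c_1 = 3/2, c_2 = -1, c_3 = -2


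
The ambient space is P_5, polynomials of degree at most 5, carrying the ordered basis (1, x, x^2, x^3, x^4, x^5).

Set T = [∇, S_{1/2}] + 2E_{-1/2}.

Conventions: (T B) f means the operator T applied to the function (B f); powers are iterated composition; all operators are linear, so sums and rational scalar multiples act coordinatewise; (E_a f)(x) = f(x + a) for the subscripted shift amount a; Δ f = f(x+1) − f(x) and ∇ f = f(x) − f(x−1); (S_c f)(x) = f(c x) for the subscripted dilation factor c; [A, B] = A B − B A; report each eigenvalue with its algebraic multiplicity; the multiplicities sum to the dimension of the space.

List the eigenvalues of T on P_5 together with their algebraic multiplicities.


image of 1: 2
image of x: 2x - 3/2
image of x^2: 2x^2 - (5/2)x + 5/4
image of x^3: 2x^3 - (27/8)x^2 + (21/8)x - 9/8
image of x^4: 2x^4 - (17/4)x^3 + (33/8)x^2 - (11/4)x + 17/16
image of x^5: 2x^5 - (165/32)x^4 + (95/16)x^3 - (75/16)x^2 + (95/32)x - 33/32
the matrix is upper triangular; its diagonal is (2, 2, 2, 2, 2, 2)
for a triangular matrix the eigenvalues are the diagonal entries, with algebraic multiplicity their repetition count

λ = 2 (multiplicity 6)


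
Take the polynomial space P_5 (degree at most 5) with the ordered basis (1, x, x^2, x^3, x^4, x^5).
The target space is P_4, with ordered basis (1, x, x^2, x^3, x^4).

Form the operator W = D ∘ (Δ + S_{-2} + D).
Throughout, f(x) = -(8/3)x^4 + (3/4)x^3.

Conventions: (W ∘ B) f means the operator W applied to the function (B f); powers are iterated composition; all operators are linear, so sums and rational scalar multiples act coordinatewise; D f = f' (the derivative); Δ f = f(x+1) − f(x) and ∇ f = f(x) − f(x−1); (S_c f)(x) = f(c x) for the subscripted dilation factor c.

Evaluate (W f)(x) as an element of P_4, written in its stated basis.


Δ f = -(32/3)x^3 - (55/4)x^2 - (101/12)x - 23/12
S_{-2} f = -(128/3)x^4 - 6x^3
D f = -(32/3)x^3 + (9/4)x^2
(Δ + S_{-2} + D) f = -(128/3)x^4 - (82/3)x^3 - (23/2)x^2 - (101/12)x - 23/12
D (Δ + S_{-2} + D) f = -(512/3)x^3 - 82x^2 - 23x - 101/12

g(x) = -(512/3)x^3 - 82x^2 - 23x - 101/12
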